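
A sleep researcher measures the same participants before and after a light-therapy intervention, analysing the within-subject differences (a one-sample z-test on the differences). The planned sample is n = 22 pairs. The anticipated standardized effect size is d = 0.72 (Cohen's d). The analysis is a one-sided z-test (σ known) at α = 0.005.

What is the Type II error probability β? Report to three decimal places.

Noncentrality parameter: λ = d·√n = 0.72 × √22 = 3.3771
One-sided α = 0.005 → critical value z_{0.005} = 2.576.
Power = Φ(λ − 2.576) = Φ(0.801) = 0.7885.
Type II error: β = 1 − power = 1 − 0.7885 = 0.2115.

β ≈ 0.211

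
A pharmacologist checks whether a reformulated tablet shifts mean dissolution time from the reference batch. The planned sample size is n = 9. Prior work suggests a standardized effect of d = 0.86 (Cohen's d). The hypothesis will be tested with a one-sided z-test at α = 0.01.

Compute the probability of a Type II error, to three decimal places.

Noncentrality parameter: δ = d·√n = 0.86 × √9 = 2.5800
One-sided α = 0.01 → critical value z_{0.01} = 2.326.
Power = P(Z > 2.326 − δ) = Φ(0.254) = 0.6001.
Type II error: β = 1 − power = 1 − 0.6001 = 0.3999.

β ≈ 0.400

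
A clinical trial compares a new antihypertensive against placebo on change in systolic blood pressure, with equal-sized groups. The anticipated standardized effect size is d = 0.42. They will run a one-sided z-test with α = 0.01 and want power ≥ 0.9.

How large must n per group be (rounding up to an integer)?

n = 148 per group

For power 0.9 need Φ(δ − z_{0.01}) = 0.9, so δ = z_{0.01} + z_{0.10} = 2.326 + 1.282 = 3.608.
δ = d·√(n/2) ⇒ n = 2(δ/d)² = 2 × (3.608 / 0.42)² = 147.58.
Rounding up, n = 148 per group.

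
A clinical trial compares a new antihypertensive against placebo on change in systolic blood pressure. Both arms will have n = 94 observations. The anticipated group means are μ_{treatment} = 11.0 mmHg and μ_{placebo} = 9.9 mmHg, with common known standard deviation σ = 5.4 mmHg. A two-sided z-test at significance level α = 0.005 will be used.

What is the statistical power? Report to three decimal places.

Standardized effect: d = |μ_{treatment} − μ_{placebo}| / σ = |11.0 − 9.9| / 5.4 = 0.2037
Noncentrality parameter: λ = d·√(n/2) = 0.2037 × √(94/2) = 1.3965
Critical value for a two-sided test at α = 0.005: z_{α/2} = 2.807.
Power = Φ(λ − 2.807) + Φ(−λ − 2.807) = Φ(-1.411) + Φ(-4.204) = 0.0792 + 0.0000 = 0.0792.

Power ≈ 0.079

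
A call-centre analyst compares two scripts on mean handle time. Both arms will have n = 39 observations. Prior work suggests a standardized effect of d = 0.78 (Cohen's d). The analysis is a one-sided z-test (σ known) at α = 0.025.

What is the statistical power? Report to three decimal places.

Power ≈ 0.931

Noncentrality parameter: δ = d·√(n/2) = 0.78 × √(39/2) = 3.4444
Critical value for a one-sided test at α = 0.025: z_α = 1.960.
Power = Φ(δ − 1.960) = Φ(1.484) = 0.9312.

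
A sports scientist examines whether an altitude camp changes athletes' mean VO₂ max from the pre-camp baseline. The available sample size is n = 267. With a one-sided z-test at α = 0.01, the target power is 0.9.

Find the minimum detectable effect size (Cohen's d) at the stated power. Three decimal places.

Need Φ(δ − 2.326) = 0.9, so δ = 2.326 + 1.282 = 3.608.
δ = d·√n ⇒ d = δ/√n = 3.608/√267 = 0.2208.

d ≈ 0.221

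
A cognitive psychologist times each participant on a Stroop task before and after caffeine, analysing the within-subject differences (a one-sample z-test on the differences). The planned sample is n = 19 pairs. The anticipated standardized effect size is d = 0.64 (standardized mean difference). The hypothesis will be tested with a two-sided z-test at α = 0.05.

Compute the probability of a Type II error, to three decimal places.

β ≈ 0.203

Noncentrality parameter: δ = d·√n = 0.64 × √19 = 2.7897
Two-sided α = 0.05 → critical value z_{0.025} = 1.960.
Power = Φ(δ − 1.960) + Φ(−δ − 1.960) = Φ(0.830) + Φ(-4.750) = 0.7967 + 0.0000 = 0.7967.
Type II error: β = 1 − power = 1 − 0.7967 = 0.2033.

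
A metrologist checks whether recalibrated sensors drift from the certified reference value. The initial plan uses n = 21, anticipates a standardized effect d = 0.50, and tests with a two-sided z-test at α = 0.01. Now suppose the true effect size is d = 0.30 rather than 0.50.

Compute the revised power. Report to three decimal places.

Power ≈ 0.115

With d = 0.30: δ = d·√n = 0.30 × √21 = 1.3748. Critical value z_{0.005} = 2.576.
Revised power = Φ(δ − 2.576) + Φ(−δ − 2.576) = Φ(-1.201) + Φ(-3.951) = 0.1149 + 0.0000 = 0.1149.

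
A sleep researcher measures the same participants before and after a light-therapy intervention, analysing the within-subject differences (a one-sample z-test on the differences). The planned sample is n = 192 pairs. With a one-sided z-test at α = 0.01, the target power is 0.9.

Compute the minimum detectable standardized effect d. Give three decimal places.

Need Φ(δ − 2.326) = 0.9, so δ = 2.326 + 1.282 = 3.608.
δ = d·√n ⇒ d = δ/√n = 3.608/√192 = 0.2604.

d ≈ 0.260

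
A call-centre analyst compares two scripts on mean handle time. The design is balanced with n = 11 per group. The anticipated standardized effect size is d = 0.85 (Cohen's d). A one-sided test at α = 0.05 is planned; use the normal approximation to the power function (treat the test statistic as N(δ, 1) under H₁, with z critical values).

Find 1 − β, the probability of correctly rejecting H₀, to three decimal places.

Power ≈ 0.636

Noncentrality parameter: δ = d·√(n/2) = 0.85 × √(11/2) = 1.9934
Critical value for a one-sided test at α = 0.05: z_α = 1.645.
Power = P(Z > 1.645 − δ) = Φ(0.349) = 0.6363.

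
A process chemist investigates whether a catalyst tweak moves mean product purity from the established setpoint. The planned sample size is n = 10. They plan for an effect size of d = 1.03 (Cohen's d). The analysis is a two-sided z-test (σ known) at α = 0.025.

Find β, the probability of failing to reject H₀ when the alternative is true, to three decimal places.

β ≈ 0.155

Noncentrality parameter: δ = d·√n = 1.03 × √10 = 3.2571
Critical value for a two-sided test at α = 0.025: z_{α/2} = 2.241.
Power = Φ(δ − 2.241) + Φ(−δ − 2.241) = Φ(1.016) + Φ(-5.499) = 0.8451 + 0.0000 = 0.8451.
Type II error: β = 1 − power = 1 − 0.8451 = 0.1549.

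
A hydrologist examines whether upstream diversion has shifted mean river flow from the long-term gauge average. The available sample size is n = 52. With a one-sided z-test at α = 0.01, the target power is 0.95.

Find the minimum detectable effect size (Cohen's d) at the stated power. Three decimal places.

d ≈ 0.551

Need Φ(δ − 2.326) = 0.95, so δ = 2.326 + 1.645 = 3.971.
δ = d·√n ⇒ d = δ/√n = 3.971/√52 = 0.5507.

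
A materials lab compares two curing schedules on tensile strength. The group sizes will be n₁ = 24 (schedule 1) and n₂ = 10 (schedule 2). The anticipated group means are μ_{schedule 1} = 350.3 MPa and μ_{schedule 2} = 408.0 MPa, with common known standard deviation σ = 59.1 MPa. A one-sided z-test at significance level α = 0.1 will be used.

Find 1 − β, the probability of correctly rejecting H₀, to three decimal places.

Power ≈ 0.905

Standardized effect: d = |μ_{schedule 1} − μ_{schedule 2}| / σ = |350.3 − 408.0| / 59.1 = 0.9763
Noncentrality parameter: δ = d / √(1/n₁ + 1/n₂) = 0.9763 / √(1/24 + 1/10) = 2.5939
One-sided α = 0.1 → critical value z_{0.1} = 1.282.
Power = Φ(δ − 1.282) = Φ(1.312) = 0.9053.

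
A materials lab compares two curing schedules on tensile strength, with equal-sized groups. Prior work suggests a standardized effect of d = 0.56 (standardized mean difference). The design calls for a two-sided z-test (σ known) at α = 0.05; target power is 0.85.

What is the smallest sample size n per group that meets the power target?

For power 0.85 need Φ(δ − z_{0.025}) = 0.85, so δ = z_{0.025} + z_{0.15} = 1.960 + 1.036 = 2.996.
(The Φ(−δ − z_{α/2}) term is vanishingly small for δ > 0 and is dropped in the standard sample-size formula.)
δ = d·√(n/2) ⇒ n = 2(δ/d)² = 2 × (2.996 / 0.56)² = 57.26.
Round up to the next whole unit.

n = 58 per group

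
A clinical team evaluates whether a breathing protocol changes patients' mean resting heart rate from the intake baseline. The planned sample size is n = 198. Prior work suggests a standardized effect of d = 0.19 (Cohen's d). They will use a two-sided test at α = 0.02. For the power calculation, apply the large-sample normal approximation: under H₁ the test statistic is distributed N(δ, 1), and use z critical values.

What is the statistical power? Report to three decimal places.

Power ≈ 0.636

Noncentrality parameter: δ = d·√n = 0.19 × √198 = 2.6735
Two-sided α = 0.02 → critical value z_{0.01} = 2.326.
Power = Φ(δ − 2.326) + Φ(−δ − 2.326) = Φ(0.347) + Φ(-5.000) = 0.6358 + 0.0000 = 0.6358.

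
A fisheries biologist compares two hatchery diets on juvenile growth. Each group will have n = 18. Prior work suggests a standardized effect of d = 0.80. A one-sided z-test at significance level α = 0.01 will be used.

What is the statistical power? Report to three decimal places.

Noncentrality parameter: δ = d·√(n/2) = 0.80 × √(18/2) = 2.4000
Critical value for a one-sided test at α = 0.01: z_α = 2.326.
Power = P(Z > 2.326 − δ) = Φ(0.074) = 0.5294.

Power ≈ 0.529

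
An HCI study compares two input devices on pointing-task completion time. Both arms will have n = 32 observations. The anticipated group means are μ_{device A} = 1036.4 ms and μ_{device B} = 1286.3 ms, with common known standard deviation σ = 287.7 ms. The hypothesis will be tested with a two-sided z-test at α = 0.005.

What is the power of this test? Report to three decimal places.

Power ≈ 0.748

Standardized effect: d = |μ_{device A} − μ_{device B}| / σ = |1036.4 − 1286.3| / 287.7 = 0.8686
Noncentrality parameter: δ = d·√(n/2) = 0.8686 × √(32/2) = 3.4745
Critical value for a two-sided test at α = 0.005: z_{α/2} = 2.807.
Power = Φ(δ − 2.807) + Φ(−δ − 2.807) = Φ(0.667) + Φ(-6.281) = 0.7477 + 0.0000 = 0.7477.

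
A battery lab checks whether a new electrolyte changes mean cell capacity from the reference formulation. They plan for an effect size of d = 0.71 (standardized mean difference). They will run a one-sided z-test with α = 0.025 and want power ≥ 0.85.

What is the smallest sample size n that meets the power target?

n = 18

For power 0.85 need Φ(δ − z_{0.025}) = 0.85, so δ = z_{0.025} + z_{0.15} = 1.960 + 1.036 = 2.996.
δ = d·√n ⇒ n = (δ/d)² = (2.996 / 0.71)² = 17.81.
Rounding up, n = 18.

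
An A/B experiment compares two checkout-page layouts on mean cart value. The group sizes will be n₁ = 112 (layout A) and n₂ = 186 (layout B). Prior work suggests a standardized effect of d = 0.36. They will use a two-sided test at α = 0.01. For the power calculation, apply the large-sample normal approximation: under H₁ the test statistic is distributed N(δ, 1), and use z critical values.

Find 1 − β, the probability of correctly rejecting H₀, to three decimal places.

Power ≈ 0.668

Noncentrality parameter: δ = d / √(1/n₁ + 1/n₂) = 0.36 / √(1/112 + 1/186) = 3.0100
Critical value for a two-sided test at α = 0.01: z_{α/2} = 2.576.
Power = Φ(δ − 2.576) + Φ(−δ − 2.576) = Φ(0.434) + Φ(-5.586) = 0.6679 + 0.0000 = 0.6679.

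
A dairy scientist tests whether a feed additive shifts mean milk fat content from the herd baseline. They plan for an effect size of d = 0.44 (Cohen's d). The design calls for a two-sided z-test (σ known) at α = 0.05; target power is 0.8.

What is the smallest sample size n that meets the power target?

Set Φ(δ − 1.960) = 0.8; then δ − 1.960 = Φ⁻¹(0.8) = 0.842, giving δ = 2.802.
(For δ > 0 the lower-tail rejection region contributes negligibly to power, so the one-term inversion is standard.)
δ = d·√n ⇒ n = (δ/d)² = (2.802 / 0.44)² = 40.54.
Rounding up, n = 41.

n = 41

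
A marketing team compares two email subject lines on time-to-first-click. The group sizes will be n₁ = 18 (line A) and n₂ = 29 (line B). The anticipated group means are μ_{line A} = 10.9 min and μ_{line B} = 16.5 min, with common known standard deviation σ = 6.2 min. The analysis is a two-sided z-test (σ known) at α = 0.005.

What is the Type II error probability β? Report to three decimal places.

Standardized effect: d = |μ_{line A} − μ_{line B}| / σ = |10.9 − 16.5| / 6.2 = 0.9032
Noncentrality parameter: δ = d / √(1/n₁ + 1/n₂) = 0.9032 / √(1/18 + 1/29) = 3.0101
Critical value for a two-sided test at α = 0.005: z_{α/2} = 2.807.
Power = Φ(δ − 2.807) + Φ(−δ − 2.807) = Φ(0.203) + Φ(-5.817) = 0.5805 + 0.0000 = 0.5805.
Type II error: β = 1 − power = 1 − 0.5805 = 0.4195.

β ≈ 0.420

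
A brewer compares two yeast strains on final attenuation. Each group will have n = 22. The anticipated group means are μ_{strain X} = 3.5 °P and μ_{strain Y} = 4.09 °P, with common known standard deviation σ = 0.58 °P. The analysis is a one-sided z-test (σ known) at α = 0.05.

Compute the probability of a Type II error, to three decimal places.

β ≈ 0.042

Standardized effect: d = |μ_{strain X} − μ_{strain Y}| / σ = |3.5 − 4.09| / 0.58 = 1.0172
Noncentrality parameter: δ = d·√(n/2) = 1.0172 × √(22/2) = 3.3738
Critical value for a one-sided test at α = 0.05: z_α = 1.645.
Power = Φ(δ − 1.645) = Φ(1.729) = 0.9581.
Type II error: β = 1 − power = 1 − 0.9581 = 0.0419.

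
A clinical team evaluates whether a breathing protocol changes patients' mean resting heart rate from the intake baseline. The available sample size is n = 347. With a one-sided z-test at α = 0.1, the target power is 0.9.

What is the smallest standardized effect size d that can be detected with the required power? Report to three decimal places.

d ≈ 0.138

Required noncentrality: δ = z_{0.1} + z_{0.10} = 1.282 + 1.282 = 2.563.
δ = d·√n ⇒ d = δ/√n = 2.563/√347 = 0.1376.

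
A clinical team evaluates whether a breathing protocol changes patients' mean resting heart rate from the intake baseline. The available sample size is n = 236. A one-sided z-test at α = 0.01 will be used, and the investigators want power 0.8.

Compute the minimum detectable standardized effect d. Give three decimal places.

Need Φ(δ − 2.326) = 0.8, so δ = 2.326 + 0.842 = 3.168.
δ = d·√n ⇒ d = δ/√n = 3.168/√236 = 0.2062.

d ≈ 0.206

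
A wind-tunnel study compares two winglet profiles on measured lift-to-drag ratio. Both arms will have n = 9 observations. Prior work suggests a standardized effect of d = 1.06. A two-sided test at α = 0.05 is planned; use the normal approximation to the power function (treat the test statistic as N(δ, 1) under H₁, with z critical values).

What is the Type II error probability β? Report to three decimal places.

β ≈ 0.386

Noncentrality parameter: δ = d·√(n/2) = 1.06 × √(9/2) = 2.2486
Two-sided α = 0.05 → critical value z_{0.025} = 1.960.
Power = Φ(δ − 1.960) + Φ(−δ − 1.960) = Φ(0.289) + Φ(-4.209) = 0.6136 + 0.0000 = 0.6136.
Type II error: β = 1 − power = 1 − 0.6136 = 0.3864.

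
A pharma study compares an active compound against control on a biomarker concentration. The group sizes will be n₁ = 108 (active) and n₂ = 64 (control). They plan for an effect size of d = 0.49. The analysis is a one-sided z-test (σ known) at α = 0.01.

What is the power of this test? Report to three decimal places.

Power ≈ 0.782

Noncentrality parameter: δ = d / √(1/n₁ + 1/n₂) = 0.49 / √(1/108 + 1/64) = 3.1062
Critical value for a one-sided test at α = 0.01: z_α = 2.326.
Power = Φ(δ − 2.326) = Φ(0.780) = 0.7823.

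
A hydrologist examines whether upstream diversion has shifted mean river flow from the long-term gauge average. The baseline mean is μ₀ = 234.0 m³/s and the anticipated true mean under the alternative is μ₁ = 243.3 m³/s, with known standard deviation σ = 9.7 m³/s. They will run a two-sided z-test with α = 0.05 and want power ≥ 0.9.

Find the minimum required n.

Standardized effect: d = |μ₁ − μ₀| / σ = |243.3 − 234.0| / 9.7 = 0.9588
For power 0.9 need Φ(δ − z_{0.025}) = 0.9, so δ = z_{0.025} + z_{0.10} = 1.960 + 1.282 = 3.242.
(For δ > 0 the lower-tail rejection region contributes negligibly to power, so the one-term inversion is standard.)
δ = d·√n ⇒ n = (δ/d)² = (3.242 / 0.9588)² = 11.43.
Rounding up, n = 12.

n = 12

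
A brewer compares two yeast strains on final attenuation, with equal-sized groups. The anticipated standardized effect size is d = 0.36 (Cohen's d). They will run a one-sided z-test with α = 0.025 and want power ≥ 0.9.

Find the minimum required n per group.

Set Φ(δ − 1.960) = 0.9; then δ − 1.960 = Φ⁻¹(0.9) = 1.282, giving δ = 3.242.
δ = d·√(n/2) ⇒ n = 2(δ/d)² = 2 × (3.242 / 0.36)² = 162.15.
Round up to the next whole unit.

n = 163 per group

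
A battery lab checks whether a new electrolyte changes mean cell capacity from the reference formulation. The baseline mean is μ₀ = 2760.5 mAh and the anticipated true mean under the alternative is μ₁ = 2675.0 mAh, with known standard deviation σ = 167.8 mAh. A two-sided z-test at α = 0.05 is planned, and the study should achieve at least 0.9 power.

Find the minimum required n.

Standardized effect: d = |μ₁ − μ₀| / σ = |2675.0 − 2760.5| / 167.8 = 0.5095
Set Φ(δ − 1.960) = 0.9; then δ − 1.960 = Φ⁻¹(0.9) = 1.282, giving δ = 3.242.
(For δ > 0 the lower-tail rejection region contributes negligibly to power, so the one-term inversion is standard.)
δ = d·√n ⇒ n = (δ/d)² = (3.242 / 0.5095)² = 40.47.
Rounding up, n = 41.

n = 41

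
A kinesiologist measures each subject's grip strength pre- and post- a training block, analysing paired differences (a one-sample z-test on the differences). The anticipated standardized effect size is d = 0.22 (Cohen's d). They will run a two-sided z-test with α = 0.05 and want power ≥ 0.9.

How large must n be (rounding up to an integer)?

n = 218

For power 0.9 need Φ(δ − z_{0.025}) = 0.9, so δ = z_{0.025} + z_{0.10} = 1.960 + 1.282 = 3.242.
(The Φ(−δ − z_{α/2}) term is vanishingly small for δ > 0 and is dropped in the standard sample-size formula.)
δ = d·√n ⇒ n = (δ/d)² = (3.242 / 0.22)² = 217.10.
Round up to the next whole unit.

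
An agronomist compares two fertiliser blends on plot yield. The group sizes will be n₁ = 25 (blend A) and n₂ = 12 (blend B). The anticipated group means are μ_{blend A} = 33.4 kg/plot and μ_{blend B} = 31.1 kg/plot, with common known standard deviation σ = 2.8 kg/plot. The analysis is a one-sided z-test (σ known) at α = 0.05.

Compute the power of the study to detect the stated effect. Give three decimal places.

Standardized effect: d = |μ_{blend A} − μ_{blend B}| / σ = |33.4 − 31.1| / 2.8 = 0.8214
Noncentrality parameter: δ = d / √(1/n₁ + 1/n₂) = 0.8214 / √(1/25 + 1/12) = 2.3390
One-sided α = 0.05 → critical value z_{0.05} = 1.645.
Power = Φ(δ − 1.645) = Φ(0.694) = 0.7562.

Power ≈ 0.756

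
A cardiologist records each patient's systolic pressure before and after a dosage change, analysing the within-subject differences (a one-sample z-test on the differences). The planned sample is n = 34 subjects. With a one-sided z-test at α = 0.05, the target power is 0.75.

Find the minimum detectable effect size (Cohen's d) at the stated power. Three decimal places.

Need Φ(δ − 1.645) = 0.75, so δ = 1.645 + 0.674 = 2.319.
δ = d·√n ⇒ d = δ/√n = 2.319/√34 = 0.3978.

d ≈ 0.398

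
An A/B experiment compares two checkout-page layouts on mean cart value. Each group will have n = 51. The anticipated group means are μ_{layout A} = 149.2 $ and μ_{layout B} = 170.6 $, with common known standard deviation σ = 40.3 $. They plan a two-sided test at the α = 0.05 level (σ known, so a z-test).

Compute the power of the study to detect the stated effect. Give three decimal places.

Standardized effect: d = |μ_{layout A} − μ_{layout B}| / σ = |149.2 − 170.6| / 40.3 = 0.5310
Noncentrality parameter: δ = d·√(n/2) = 0.5310 × √(51/2) = 2.6815
Two-sided α = 0.05 → critical value z_{0.025} = 1.960.
Power = Φ(δ − 1.960) + Φ(−δ − 1.960) = Φ(0.722) + Φ(-4.641) = 0.7647 + 0.0000 = 0.7647.

Power ≈ 0.765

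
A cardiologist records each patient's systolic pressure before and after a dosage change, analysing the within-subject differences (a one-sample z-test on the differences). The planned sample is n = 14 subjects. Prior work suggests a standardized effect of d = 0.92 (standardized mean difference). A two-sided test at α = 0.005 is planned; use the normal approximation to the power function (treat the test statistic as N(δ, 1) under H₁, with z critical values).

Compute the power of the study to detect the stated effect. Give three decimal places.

Noncentrality parameter: δ = d·√n = 0.92 × √14 = 3.4423
Two-sided α = 0.005 → critical value z_{0.0025} = 2.807.
Power = Φ(δ − 2.807) + Φ(−δ − 2.807) = Φ(0.635) + Φ(-6.249) = 0.7374 + 0.0000 = 0.7374.

Power ≈ 0.737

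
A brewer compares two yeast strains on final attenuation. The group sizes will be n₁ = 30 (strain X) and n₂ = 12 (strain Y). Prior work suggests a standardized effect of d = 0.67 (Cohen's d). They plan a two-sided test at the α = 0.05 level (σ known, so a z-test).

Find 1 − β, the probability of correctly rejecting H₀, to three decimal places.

Noncentrality parameter: δ = d / √(1/n₁ + 1/n₂) = 0.67 / √(1/30 + 1/12) = 1.9616
Two-sided α = 0.05 → critical value z_{0.025} = 1.960.
Power = Φ(δ − 1.960) + Φ(−δ − 1.960) = Φ(0.002) + Φ(-3.922) = 0.5006 + 0.0000 = 0.5007.

Power ≈ 0.501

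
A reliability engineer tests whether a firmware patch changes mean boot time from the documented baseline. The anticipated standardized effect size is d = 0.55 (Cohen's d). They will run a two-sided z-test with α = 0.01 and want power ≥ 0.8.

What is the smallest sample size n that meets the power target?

For power 0.8 need Φ(δ − z_{0.005}) = 0.8, so δ = z_{0.005} + z_{0.20} = 2.576 + 0.842 = 3.417.
(The Φ(−δ − z_{α/2}) term is vanishingly small for δ > 0 and is dropped in the standard sample-size formula.)
δ = d·√n ⇒ n = (δ/d)² = (3.417 / 0.55)² = 38.61.
Round up to the next whole unit.

n = 39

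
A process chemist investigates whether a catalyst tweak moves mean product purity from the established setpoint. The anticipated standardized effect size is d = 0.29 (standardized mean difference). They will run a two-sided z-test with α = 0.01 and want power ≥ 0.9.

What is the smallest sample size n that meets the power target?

n = 177

For power 0.9 need Φ(δ − z_{0.005}) = 0.9, so δ = z_{0.005} + z_{0.10} = 2.576 + 1.282 = 3.857.
(The Φ(−δ − z_{α/2}) term is vanishingly small for δ > 0 and is dropped in the standard sample-size formula.)
δ = d·√n ⇒ n = (δ/d)² = (3.857 / 0.29)² = 176.92.
Round up to the next whole unit.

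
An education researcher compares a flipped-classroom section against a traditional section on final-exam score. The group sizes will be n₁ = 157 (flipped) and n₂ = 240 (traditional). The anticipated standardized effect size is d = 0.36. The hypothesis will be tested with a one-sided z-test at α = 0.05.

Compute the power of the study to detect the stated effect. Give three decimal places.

Power ≈ 0.969

Noncentrality parameter: δ = d / √(1/n₁ + 1/n₂) = 0.36 / √(1/157 + 1/240) = 3.5072
Critical value for a one-sided test at α = 0.05: z_α = 1.645.
Power = Φ(δ − 1.645) = Φ(1.862) = 0.9687.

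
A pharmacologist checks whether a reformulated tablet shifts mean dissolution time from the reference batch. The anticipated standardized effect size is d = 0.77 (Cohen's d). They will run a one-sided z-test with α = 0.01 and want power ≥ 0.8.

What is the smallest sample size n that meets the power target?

For power 0.8 need Φ(δ − z_{0.01}) = 0.8, so δ = z_{0.01} + z_{0.20} = 2.326 + 0.842 = 3.168.
δ = d·√n ⇒ n = (δ/d)² = (3.168 / 0.77)² = 16.93.
Rounding up, n = 17.

n = 17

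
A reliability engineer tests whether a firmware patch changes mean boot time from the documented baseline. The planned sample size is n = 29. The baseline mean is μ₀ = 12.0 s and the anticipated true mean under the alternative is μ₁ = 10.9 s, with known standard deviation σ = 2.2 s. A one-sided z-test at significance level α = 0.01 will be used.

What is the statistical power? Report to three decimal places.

Standardized effect: d = |μ₁ − μ₀| / σ = |10.9 − 12.0| / 2.2 = 0.5000
Noncentrality parameter: λ = d·√n = 0.5000 × √29 = 2.6926
Critical value for a one-sided test at α = 0.01: z_α = 2.326.
Power = Φ(λ − 2.326) = Φ(0.366) = 0.6429.

Power ≈ 0.643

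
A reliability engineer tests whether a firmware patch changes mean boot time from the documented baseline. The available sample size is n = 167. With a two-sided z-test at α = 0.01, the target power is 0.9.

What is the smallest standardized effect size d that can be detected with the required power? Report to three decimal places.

Need Φ(δ − 2.576) = 0.9, so δ = 2.576 + 1.282 = 3.857.
(Lower-tail contribution to power is negligible for δ > 0.)
δ = d·√n ⇒ d = δ/√n = 3.857/√167 = 0.2985.

d ≈ 0.298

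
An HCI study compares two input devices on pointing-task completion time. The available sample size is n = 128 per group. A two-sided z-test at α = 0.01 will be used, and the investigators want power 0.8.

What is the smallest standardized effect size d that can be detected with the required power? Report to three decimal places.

d ≈ 0.427

Need Φ(δ − 2.576) = 0.8, so δ = 2.576 + 0.842 = 3.417.
(Lower-tail contribution to power is negligible for δ > 0.)
δ = d·√(n/2) ⇒ d = δ/√(n/2) = 3.417/√(128/2) = 0.4272.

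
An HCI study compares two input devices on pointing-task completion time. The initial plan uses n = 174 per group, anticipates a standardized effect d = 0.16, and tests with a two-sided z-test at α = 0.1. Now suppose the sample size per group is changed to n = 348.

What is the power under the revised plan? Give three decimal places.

With n = 348 per group: δ = d·√(n/2) = 0.16 × √(348/2) = 2.1105. Critical value z_{0.05} = 1.645.
Revised power = Φ(δ − 1.645) + Φ(−δ − 1.645) = Φ(0.466) + Φ(-3.755) = 0.6793 + 0.0001 = 0.6794.

Power ≈ 0.679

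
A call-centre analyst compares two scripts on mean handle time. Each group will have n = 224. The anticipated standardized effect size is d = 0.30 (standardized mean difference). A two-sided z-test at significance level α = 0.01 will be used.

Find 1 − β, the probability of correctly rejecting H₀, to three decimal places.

Power ≈ 0.725

Noncentrality parameter: δ = d·√(n/2) = 0.30 × √(224/2) = 3.1749
Critical value for a two-sided test at α = 0.01: z_{α/2} = 2.576.
Power = Φ(δ − 2.576) + Φ(−δ − 2.576) = Φ(0.599) + Φ(-5.751) = 0.7254 + 0.0000 = 0.7254.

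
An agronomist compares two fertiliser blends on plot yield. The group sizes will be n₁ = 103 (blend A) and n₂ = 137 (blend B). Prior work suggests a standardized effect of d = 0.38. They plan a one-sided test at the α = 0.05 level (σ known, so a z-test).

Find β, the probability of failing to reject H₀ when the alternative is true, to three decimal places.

β ≈ 0.102

Noncentrality parameter: δ = d / √(1/n₁ + 1/n₂) = 0.38 / √(1/103 + 1/137) = 2.9138
One-sided α = 0.05 → critical value z_{0.05} = 1.645.
Power = P(Z > 1.645 − δ) = Φ(1.269) = 0.8978.
Type II error: β = 1 − power = 1 − 0.8978 = 0.1022.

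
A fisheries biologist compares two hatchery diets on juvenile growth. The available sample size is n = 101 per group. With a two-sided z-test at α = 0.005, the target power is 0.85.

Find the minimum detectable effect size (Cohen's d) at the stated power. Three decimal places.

Need Φ(δ − 2.807) = 0.85, so δ = 2.807 + 1.036 = 3.843.
(Lower-tail contribution to power is negligible for δ > 0.)
δ = d·√(n/2) ⇒ d = δ/√(n/2) = 3.843/√(101/2) = 0.5409.

d ≈ 0.541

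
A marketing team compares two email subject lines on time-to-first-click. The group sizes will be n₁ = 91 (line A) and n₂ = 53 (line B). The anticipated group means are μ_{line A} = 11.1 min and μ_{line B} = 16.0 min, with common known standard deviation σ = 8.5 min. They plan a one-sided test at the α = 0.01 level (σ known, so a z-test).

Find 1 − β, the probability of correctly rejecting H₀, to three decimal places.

Power ≈ 0.844

Standardized effect: d = |μ_{line A} − μ_{line B}| / σ = |11.1 − 16.0| / 8.5 = 0.5765
Noncentrality parameter: δ = d / √(1/n₁ + 1/n₂) = 0.5765 / √(1/91 + 1/53) = 3.3362
One-sided α = 0.01 → critical value z_{0.01} = 2.326.
Power = Φ(δ − 2.326) = Φ(1.010) = 0.8437.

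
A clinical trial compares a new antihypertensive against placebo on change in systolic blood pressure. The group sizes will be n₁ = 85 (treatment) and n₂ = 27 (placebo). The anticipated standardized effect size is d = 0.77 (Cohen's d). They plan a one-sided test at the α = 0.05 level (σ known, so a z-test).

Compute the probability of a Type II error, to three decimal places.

Noncentrality parameter: δ = d / √(1/n₁ + 1/n₂) = 0.77 / √(1/85 + 1/27) = 3.4856
One-sided α = 0.05 → critical value z_{0.05} = 1.645.
Power = Φ(δ − 1.645) = Φ(1.841) = 0.9672.
Type II error: β = 1 − power = 1 − 0.9672 = 0.0328.

β ≈ 0.033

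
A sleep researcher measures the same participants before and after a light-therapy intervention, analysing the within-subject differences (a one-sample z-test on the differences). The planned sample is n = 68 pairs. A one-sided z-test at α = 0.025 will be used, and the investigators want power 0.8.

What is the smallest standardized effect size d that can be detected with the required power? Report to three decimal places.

d ≈ 0.340

Need Φ(δ − 1.960) = 0.8, so δ = 1.960 + 0.842 = 2.802.
δ = d·√n ⇒ d = δ/√n = 2.802/√68 = 0.3397.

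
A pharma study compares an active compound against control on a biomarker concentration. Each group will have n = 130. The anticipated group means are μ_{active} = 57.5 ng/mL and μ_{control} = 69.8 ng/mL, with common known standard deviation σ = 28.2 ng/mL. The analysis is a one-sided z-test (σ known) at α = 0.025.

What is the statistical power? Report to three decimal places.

Standardized effect: d = |μ_{active} − μ_{control}| / σ = |57.5 − 69.8| / 28.2 = 0.4362
Noncentrality parameter: δ = d·√(n/2) = 0.4362 × √(130/2) = 3.5165
One-sided α = 0.025 → critical value z_{0.025} = 1.960.
Power = Φ(δ − 1.960) = Φ(1.557) = 0.9402.

Power ≈ 0.940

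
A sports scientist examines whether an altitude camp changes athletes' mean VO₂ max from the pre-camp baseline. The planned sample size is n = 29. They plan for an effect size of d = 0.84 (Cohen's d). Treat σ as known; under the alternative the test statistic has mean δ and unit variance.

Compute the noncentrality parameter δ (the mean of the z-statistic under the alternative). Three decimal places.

The noncentrality parameter scales effect size by the design's sample-size factor: δ = d·√n = 0.84 × √29 = 4.5235

δ ≈ 4.524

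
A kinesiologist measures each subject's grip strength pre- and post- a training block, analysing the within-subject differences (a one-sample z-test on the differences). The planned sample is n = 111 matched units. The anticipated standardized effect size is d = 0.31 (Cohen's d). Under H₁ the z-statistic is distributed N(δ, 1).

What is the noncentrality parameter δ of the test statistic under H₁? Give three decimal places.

δ ≈ 3.266

The noncentrality parameter scales effect size by the design's sample-size factor: δ = d·√n = 0.31 × √111 = 3.2661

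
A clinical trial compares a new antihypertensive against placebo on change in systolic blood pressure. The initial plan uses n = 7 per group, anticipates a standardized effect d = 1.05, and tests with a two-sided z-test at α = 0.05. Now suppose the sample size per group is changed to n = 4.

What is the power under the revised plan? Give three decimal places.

Power ≈ 0.318

With n = 4 per group: δ = d·√(n/2) = 1.05 × √(4/2) = 1.4849. Critical value z_{0.025} = 1.960.
Revised power = Φ(δ − 1.960) + Φ(−δ − 1.960) = Φ(-0.475) + Φ(-3.445) = 0.3174 + 0.0003 = 0.3177.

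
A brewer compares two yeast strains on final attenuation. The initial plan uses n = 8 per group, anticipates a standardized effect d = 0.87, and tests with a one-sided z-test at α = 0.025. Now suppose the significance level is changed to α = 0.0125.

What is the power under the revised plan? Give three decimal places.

δ = d·√(n/2) = 0.87 × √(8/2) = 1.7400 (unchanged). New critical value: z_{0.0125} = 2.241.
Revised power = P(Z > 2.241 − δ) = Φ(-0.501) = 0.3080.

Power ≈ 0.308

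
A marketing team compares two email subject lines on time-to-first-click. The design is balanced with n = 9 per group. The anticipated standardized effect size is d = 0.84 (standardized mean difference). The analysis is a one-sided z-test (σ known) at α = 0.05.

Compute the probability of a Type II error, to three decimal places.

β ≈ 0.445

Noncentrality parameter: δ = d·√(n/2) = 0.84 × √(9/2) = 1.7819
Critical value for a one-sided test at α = 0.05: z_α = 1.645.
Power = Φ(δ − 1.645) = Φ(0.137) = 0.5545.
Type II error: β = 1 − power = 1 − 0.5545 = 0.4455.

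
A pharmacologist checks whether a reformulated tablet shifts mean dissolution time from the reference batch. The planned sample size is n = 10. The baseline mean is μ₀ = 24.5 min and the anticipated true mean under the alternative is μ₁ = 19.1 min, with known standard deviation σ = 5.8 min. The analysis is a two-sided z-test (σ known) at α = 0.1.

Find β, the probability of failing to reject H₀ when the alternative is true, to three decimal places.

Standardized effect: d = |μ₁ − μ₀| / σ = |19.1 − 24.5| / 5.8 = 0.9310
Noncentrality parameter: δ = d·√n = 0.9310 × √10 = 2.9442
Two-sided α = 0.1 → critical value z_{0.05} = 1.645.
Power = Φ(δ − 1.645) + Φ(−δ − 1.645) = Φ(1.299) + Φ(-4.589) = 0.9031 + 0.0000 = 0.9031.
Type II error: β = 1 − power = 1 − 0.9031 = 0.0969.

β ≈ 0.097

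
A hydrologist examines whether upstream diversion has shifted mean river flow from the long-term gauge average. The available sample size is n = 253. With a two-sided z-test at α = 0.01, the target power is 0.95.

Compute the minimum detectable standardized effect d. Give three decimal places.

d ≈ 0.265

Required noncentrality: δ = z_{0.005} + z_{0.05} = 2.576 + 1.645 = 4.221.
(Lower-tail contribution to power is negligible for δ > 0.)
δ = d·√n ⇒ d = δ/√n = 4.221/√253 = 0.2654.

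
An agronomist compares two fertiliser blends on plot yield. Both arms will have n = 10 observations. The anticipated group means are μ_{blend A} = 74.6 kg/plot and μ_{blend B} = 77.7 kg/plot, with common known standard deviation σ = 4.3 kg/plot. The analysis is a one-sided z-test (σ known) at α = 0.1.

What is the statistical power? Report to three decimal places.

Power ≈ 0.629

Standardized effect: d = |μ_{blend A} − μ_{blend B}| / σ = |74.6 − 77.7| / 4.3 = 0.7209
Noncentrality parameter: δ = d·√(n/2) = 0.7209 × √(10/2) = 1.6120
One-sided α = 0.1 → critical value z_{0.1} = 1.282.
Power = Φ(δ − 1.282) = Φ(0.330) = 0.6295.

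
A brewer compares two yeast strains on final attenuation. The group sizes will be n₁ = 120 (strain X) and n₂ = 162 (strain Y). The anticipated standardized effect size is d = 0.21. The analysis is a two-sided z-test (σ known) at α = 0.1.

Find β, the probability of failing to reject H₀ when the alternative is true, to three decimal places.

Noncentrality parameter: δ = d / √(1/n₁ + 1/n₂) = 0.21 / √(1/120 + 1/162) = 1.7436
Two-sided α = 0.1 → critical value z_{0.05} = 1.645.
Power = Φ(δ − 1.645) + Φ(−δ − 1.645) = Φ(0.099) + Φ(-3.388) = 0.5393 + 0.0004 = 0.5397.
Type II error: β = 1 − power = 1 − 0.5397 = 0.4603.

β ≈ 0.460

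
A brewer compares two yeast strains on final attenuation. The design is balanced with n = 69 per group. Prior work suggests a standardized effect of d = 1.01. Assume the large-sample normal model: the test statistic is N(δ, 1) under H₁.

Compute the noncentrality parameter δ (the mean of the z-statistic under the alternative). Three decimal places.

δ ≈ 5.932

The noncentrality parameter scales effect size by the design's sample-size factor: δ = d·√(n/2) = 1.01 × √(69/2) = 5.9324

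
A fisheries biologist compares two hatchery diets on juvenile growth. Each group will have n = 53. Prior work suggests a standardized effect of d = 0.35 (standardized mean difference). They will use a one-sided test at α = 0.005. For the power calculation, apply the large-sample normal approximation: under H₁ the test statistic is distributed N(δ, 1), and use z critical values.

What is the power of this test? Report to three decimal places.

Noncentrality parameter: δ = d·√(n/2) = 0.35 × √(53/2) = 1.8017
Critical value for a one-sided test at α = 0.005: z_α = 2.576.
Power = Φ(δ − 2.576) = Φ(-0.774) = 0.2194.

Power ≈ 0.219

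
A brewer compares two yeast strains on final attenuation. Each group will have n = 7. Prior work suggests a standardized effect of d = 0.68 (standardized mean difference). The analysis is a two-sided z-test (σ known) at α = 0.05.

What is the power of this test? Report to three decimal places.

Noncentrality parameter: δ = d·√(n/2) = 0.68 × √(7/2) = 1.2722
Critical value for a two-sided test at α = 0.05: z_{α/2} = 1.960.
Power = Φ(δ − 1.960) + Φ(−δ − 1.960) = Φ(-0.688) + Φ(-3.232) = 0.2458 + 0.0006 = 0.2464.

Power ≈ 0.246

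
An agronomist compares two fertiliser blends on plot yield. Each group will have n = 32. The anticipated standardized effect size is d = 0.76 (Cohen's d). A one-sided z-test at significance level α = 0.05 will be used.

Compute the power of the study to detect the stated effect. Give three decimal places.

Power ≈ 0.919

Noncentrality parameter: δ = d·√(n/2) = 0.76 × √(32/2) = 3.0400
One-sided α = 0.05 → critical value z_{0.05} = 1.645.
Power = Φ(δ − 1.645) = Φ(1.395) = 0.9185.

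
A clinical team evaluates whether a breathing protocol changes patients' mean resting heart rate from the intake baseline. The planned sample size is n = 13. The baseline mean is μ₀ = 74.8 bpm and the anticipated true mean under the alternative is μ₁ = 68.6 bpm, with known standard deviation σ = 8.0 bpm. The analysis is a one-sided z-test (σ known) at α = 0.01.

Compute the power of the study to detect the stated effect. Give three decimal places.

Standardized effect: d = |μ₁ − μ₀| / σ = |68.6 − 74.8| / 8.0 = 0.7750
Noncentrality parameter: δ = d·√n = 0.7750 × √13 = 2.7943
Critical value for a one-sided test at α = 0.01: z_α = 2.326.
Power = P(Z > 2.326 − δ) = Φ(0.468) = 0.6801.

Power ≈ 0.680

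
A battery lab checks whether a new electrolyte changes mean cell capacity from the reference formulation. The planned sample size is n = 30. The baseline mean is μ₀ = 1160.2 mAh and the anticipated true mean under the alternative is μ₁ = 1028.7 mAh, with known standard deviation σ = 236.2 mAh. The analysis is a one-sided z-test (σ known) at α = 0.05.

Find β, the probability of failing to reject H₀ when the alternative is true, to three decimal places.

Standardized effect: d = |μ₁ − μ₀| / σ = |1028.7 − 1160.2| / 236.2 = 0.5567
Noncentrality parameter: δ = d·√n = 0.5567 × √30 = 3.0493
One-sided α = 0.05 → critical value z_{0.05} = 1.645.
Power = P(Z > 1.645 − δ) = Φ(1.404) = 0.9199.
Type II error: β = 1 − power = 1 − 0.9199 = 0.0801.

β ≈ 0.080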